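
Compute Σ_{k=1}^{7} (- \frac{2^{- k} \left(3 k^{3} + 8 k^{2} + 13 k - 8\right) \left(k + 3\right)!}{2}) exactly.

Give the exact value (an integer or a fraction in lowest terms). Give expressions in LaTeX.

The ratio is (3*k**4 + 29*k**3 + 106*k**2 + 168*k + 64)/(2*(3*k**3 + 8*k**2 + 13*k - 8)).
A = k/2 + 2, B = 1, C = k**3 + 8*k**2/3 + 13*k/3 - 8/3.
Key eq: (k/2 + 2)·f(k+1) = (1)·f(k) + (k**3 + 8*k**2/3 + 13*k/3 - 8/3).
Degrees (1,0,3) ⇒ d ≤ 2.
A polynomial solution: f(k) = 2*(3*k**2 - 4*k - 2)/3.
Then R = B(k−1)f/C = 2*(3*k**2 - 4*k - 2)/(3*k**3 + 8*k**2 + 13*k - 8), so s_k = R(k)·t_k = (-3*k**2 + 4*k + 2)*factorial(k + 3)/2**k.
Check: Δs_k = -(3*k**3 + 8*k**2 + 13*k - 8)*factorial(k + 3)/(2*2**k). ✓
Sum = s_(8) − s_(1); s_(8) = -24636150, s_(1) = 36 ⇒ -24636186.

Σ = -24636186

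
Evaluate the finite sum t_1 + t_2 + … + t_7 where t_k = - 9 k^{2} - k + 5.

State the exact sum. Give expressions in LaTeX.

Σ = -1253

Ratio r(k) = (k + 9*(k + 1)**2 - 4)/(9*k**2 + k - 5).
Take A(k)=1, B(k)=1, C(k)=k**2 + k/9 - 5/9.
Need (1)·f(k+1) − (1)·f(k) = k**2 + k/9 - 5/9.
Degrees (0,0,2) ⇒ d ≤ 3.
Match coefficients ⇒ f(k) = k*(k - 2)*(3*k + 2)/9.
R(k) = B(k−1)·f(k)/C(k) = k*(k - 2)*(3*k + 2)/(9*k**2 + k - 5); s_k = R·t_k = k*(-3*k**2 + 4*k + 4).
Verify: -9*k**2 - k + 5 matches t_k.
Evaluate s at k=8 and k=1: -1248 and 5; difference -1253.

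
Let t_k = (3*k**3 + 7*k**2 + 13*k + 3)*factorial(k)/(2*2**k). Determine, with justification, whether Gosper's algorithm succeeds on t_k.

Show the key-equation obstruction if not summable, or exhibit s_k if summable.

Yes. s_k = (3*k**2 + 4*k + 4)*factorial(k)/2**k.

Compute t_(k+1)/t_k: get (3*k**4 + 19*k**3 + 52*k**2 + 62*k + 26)/(2*(3*k**3 + 7*k**2 + 13*k + 3)).
So A=k/2 + 1/2 and B=1, with C=k**3 + 7*k**2/3 + 13*k/3 + 1.
Solve (k/2 + 1/2)·f(k+1) − (1)·f(k) = k**3 + 7*k**2/3 + 13*k/3 + 1.
Bound: deg f ≤ 2.
Match coefficients ⇒ f(k) = 2*(3*k**2 + 4*k + 4)/3.
Get s_k = R·t_k = (3*k**2 + 4*k + 4)*factorial(k)/2**k with R(k) = B(k−1)f(k)/C(k) = 2*(3*k**2 + 4*k + 4)/(3*k**3 + 7*k**2 + 13*k + 3).
Verify: (3*k**3 + 7*k**2 + 13*k + 3)*factorial(k)/(2*2**k) matches t_k.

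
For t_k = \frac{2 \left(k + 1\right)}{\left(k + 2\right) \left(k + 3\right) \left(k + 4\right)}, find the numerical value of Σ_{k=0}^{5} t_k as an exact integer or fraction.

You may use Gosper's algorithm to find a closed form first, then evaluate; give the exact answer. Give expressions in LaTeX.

r(k) = (k + 2)**2/((k + 1)*(k + 5)) after simplifying.
Take A(k)=k + 2, B(k)=k + 5, C(k)=k + 1.
Set up (k + 2)·f(k+1) − (k + 4)·f(k) − (k + 1) = 0.
From deg A=1, deg B=1, deg C=1: d=2.
A polynomial solution: f(k) = k*(k + 1)/4.
Get s_k = R·t_k = k*(k + 1)/(2*(k + 2)*(k + 3)) with R(k) = B(k−1)f(k)/C(k) = k*(k + 4)/4.
s_(k+1) − s_k = 2*(k + 1)/(k**3 + 9*k**2 + 26*k + 24) = t_k.
Telescoping: Σ = s_(6) − s_(0) = 7/24 − (0) = 7/24.

Σ = 7/24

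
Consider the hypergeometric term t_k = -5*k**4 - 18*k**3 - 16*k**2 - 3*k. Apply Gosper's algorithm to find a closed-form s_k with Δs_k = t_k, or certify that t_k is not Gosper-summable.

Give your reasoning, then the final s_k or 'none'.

s_k = k*(-k**4 - 2*k**3 + 2*k**2 + 2*k - 1)

t_(k+1)/t_k = (5*k**3 + 33*k**2 + 67*k + 42)/(k*(5*k**2 + 13*k + 3)).
A = 1, B = 1, C = k**4 + 18*k**3/5 + 16*k**2/5 + 3*k/5.
Key eq: (1)·f(k+1) = (1)·f(k) + (k**4 + 18*k**3/5 + 16*k**2/5 + 3*k/5).
Degrees (0,0,4) ⇒ d ≤ 5.
Match coefficients ⇒ f(k) = k*(k - 1)*(k + 1)*(k**2 + 2*k - 1)/5.
Certificate R = B(k−1)f/C = (k - 1)*(k**2 + 2*k - 1)/(5*k**2 + 13*k + 3) gives s_k = k*(-k**4 - 2*k**3 + 2*k**2 + 2*k - 1).
Verify: k*(-5*k**3 - 18*k**2 - 16*k - 3) matches t_k.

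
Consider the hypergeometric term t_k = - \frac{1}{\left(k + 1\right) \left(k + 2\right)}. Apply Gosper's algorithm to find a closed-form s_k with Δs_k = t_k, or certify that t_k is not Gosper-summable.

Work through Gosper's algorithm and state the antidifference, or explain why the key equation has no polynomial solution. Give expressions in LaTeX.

s_k = - \frac{k}{k + 1}

The ratio is (k + 1)/(k + 3).
Gosper form: A/B · C(k+1)/C(k) with A=k + 1, B=k + 3, C=1.
Set up (k + 1)·f(k+1) − (k + 2)·f(k) − (1) = 0.
Bound: deg f ≤ 1.
Match coefficients ⇒ f(k) = k.
Then R = B(k−1)f/C = k*(k + 2), so s_k = R(k)·t_k = -k/(k + 1).
Δs = -1/(k**2 + 3*k + 2), as required.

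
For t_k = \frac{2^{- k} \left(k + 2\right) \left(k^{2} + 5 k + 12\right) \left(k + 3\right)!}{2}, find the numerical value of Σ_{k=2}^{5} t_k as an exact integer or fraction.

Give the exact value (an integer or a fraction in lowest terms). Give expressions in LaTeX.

Σ = 328440

Step 1: r(k) = (k + 3)*(k + 4)*(5*k + (k + 1)**2 + 17)/(2*(k + 2)*(k**2 + 5*k + 12)).
Gosper form: A/B · C(k+1)/C(k) with A=k/2 + 2, B=1, C=k**3 + 7*k**2 + 22*k + 24.
Key eq: (k/2 + 2)·f(k+1) = (1)·f(k) + (k**3 + 7*k**2 + 22*k + 24).
Bound: deg f ≤ 2.
Match coefficients ⇒ f(k) = 2*(k**2 + 3*k + 4).
Get s_k = R·t_k = (k**2 + 3*k + 4)*factorial(k + 3)/2**k with R(k) = B(k−1)f(k)/C(k) = 2*(k**2 + 3*k + 4)/((k + 2)*(k**2 + 5*k + 12)).
s_(k+1) − s_k = (k + 2)*(k**2 + 5*k + 12)*factorial(k + 3)/(2*2**k) = t_k.
Σ_(k=2)^(5) t_k = s_(6) − s_(2) = 328860 − (420) = 328440.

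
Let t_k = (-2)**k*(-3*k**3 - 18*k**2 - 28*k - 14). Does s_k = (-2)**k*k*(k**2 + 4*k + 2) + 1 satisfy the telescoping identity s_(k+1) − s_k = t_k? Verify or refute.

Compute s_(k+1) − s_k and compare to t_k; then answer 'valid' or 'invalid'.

Valid: the claim telescopes to t_k.

s_(k+1) = (-2)**(k + 1)*(k + 1)*(4*k + (k + 1)**2 + 6) + 1
s_(k+1) − s_k = (-2)**k*(-3*k**3 - 18*k**2 - 28*k - 14)
(s_(k+1) − s_k) − t_k = 0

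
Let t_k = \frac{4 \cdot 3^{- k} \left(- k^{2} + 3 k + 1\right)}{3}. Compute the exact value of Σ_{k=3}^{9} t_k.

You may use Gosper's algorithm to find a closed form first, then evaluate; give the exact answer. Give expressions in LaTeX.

Σ = -6404/59049

The ratio is (k**2 - k - 3)/(3*(k**2 - 3*k - 1)).
Take A(k)=1/3, B(k)=1, C(k)=k**2 - 3*k - 1.
Need (1/3)·f(k+1) − (1)·f(k) = k**2 - 3*k - 1.
Degrees (0,0,2) ⇒ d ≤ 2.
Coefficient equations give f(k) = -3*(2*k**2 - 4*k - 3)/4.
Get s_k = R·t_k = (2*k**2 - 4*k - 3)/3**k with R(k) = B(k−1)f(k)/C(k) = -3*(2*k**2 - 4*k - 3)/(4*(k**2 - 3*k - 1)).
Check: Δs_k = 4*(-k**2 + 3*k + 1)/(3*3**k). ✓
Telescoping: Σ = s_(10) − s_(3) = 157/59049 − (1/9) = -6404/59049.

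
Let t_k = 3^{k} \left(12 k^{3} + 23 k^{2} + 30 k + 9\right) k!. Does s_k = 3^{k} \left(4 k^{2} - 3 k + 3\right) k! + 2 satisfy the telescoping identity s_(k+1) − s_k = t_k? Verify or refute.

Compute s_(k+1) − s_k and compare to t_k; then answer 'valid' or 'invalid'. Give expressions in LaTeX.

Valid: the claim telescopes to t_k.

s_(k+1) = -3**(k + 1)*(3*k - 4*(k + 1)**2)*factorial(k + 1) + 2
s_(k+1) − s_k = 3**k*(12*k**3 + 23*k**2 + 30*k + 9)*factorial(k)
(s_(k+1) − s_k) − t_k = 0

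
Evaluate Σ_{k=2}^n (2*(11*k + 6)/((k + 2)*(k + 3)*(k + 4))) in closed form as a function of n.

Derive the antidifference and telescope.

S(n) = 2*(9*n**2 + 8*n - 17)/(5*(n**2 + 7*n + 12))

t_(k+1)/t_k = (k + 2)*(11*k + 17)/((k + 5)*(11*k + 6)).
Factor: A=k + 2; B=k + 5; C=k + 6/11.
f must satisfy (k + 2)·f(k+1) − (k + 4)·f(k) = k + 6/11.
Bound: deg f ≤ 2.
Match coefficients ⇒ f(k) = k*(7*k + 2)/33.
Certificate R = B(k−1)f/C = k*(k + 4)*(7*k + 2)/(3*(11*k + 6)) gives s_k = 2*k*(7*k + 2)/(3*(k + 2)*(k + 3)).
Verify: 2*(11*k + 6)/(k**3 + 9*k**2 + 26*k + 24) matches t_k.
Telescope: S(n) = s_(n+1) − s_(2) = 2*(7*n**2 + 16*n + 9)/(3*(n**2 + 7*n + 12)) − (16/15) = 2*(9*n**2 + 8*n - 17)/(5*(n**2 + 7*n + 12)).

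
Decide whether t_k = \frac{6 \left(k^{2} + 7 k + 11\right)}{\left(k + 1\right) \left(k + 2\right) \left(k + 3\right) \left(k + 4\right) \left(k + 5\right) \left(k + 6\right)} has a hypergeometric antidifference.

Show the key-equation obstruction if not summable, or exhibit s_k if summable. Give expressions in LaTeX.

Yes. s_k = \frac{2 k \left(k^{2} + 9 k + 23\right)}{15 \left(k^{3} + 9 k^{2} + 23 k + 15\right)}.

Step 1: r(k) = (k + 1)*(7*k + (k + 1)**2 + 18)/((k + 7)*(k**2 + 7*k + 11)).
Take A(k)=k + 1, B(k)=k + 7, C(k)=k**2 + 7*k + 11.
Set up (k + 1)·f(k+1) − (k + 6)·f(k) − (k**2 + 7*k + 11) = 0.
Bound: deg f ≤ 5.
Solving with deg f ≤ 5: f(k) = k*(k + 2)*(k + 4)*(k**2 + 9*k + 23)/45.
Get s_k = R·t_k = 2*k*(k**2 + 9*k + 23)/(15*(k**3 + 9*k**2 + 23*k + 15)) with R(k) = B(k−1)f(k)/C(k) = k*(k + 2)*(k + 4)*(k + 6)*(k**2 + 9*k + 23)/(45*(k**2 + 7*k + 11)).
Verify: 6*(k**2 + 7*k + 11)/(k**6 + 21*k**5 + 175*k**4 + 735*k**3 + 1624*k**2 + 1764*k + 720) matches t_k.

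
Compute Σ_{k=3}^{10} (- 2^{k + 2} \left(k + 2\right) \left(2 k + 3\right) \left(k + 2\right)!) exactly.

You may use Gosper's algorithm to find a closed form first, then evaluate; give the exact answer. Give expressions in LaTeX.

The ratio is (k + 3)**2*(4*k + 10)/((k + 2)*(2*k + 3)).
Factor: A=2*k + 6; B=1; C=k**2 + 7*k/2 + 3.
Key eq: (2*k + 6)·f(k+1) = (1)·f(k) + (k**2 + 7*k/2 + 3).
From deg A=1, deg B=0, deg C=2: d=1.
Coefficient equations give f(k) = k/2.
So s_k = (B(k−1)f/C)·t_k = (k/((k + 2)*(2*k + 3)))·t_k = -2**(k + 2)*k*factorial(k + 2).
s_(k+1) − s_k = -2**(k + 2)*(k + 2)*(2*k + 3)*factorial(k + 2) = t_k.
Telescoping: Σ = s_(11) − s_(3) = -561129298329600 − (-11520) = -561129298318080.

Σ = -561129298318080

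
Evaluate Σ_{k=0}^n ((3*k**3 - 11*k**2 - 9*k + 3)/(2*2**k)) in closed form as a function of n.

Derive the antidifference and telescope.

t_(k+1)/t_k = (3*k**3 - 2*k**2 - 22*k - 14)/(2*(3*k**3 - 11*k**2 - 9*k + 3)).
A = 1/2, B = 1, C = k**3 - 11*k**2/3 - 3*k + 1.
f must satisfy (1/2)·f(k+1) − (1)·f(k) = k**3 - 11*k**2/3 - 3*k + 1.
d = 3 from the (0,0,3) case.
Solve for f: f(k) = -2*k*(3*k**2 - 2*k - 4)/3 (degree 3 ≤ 3).
R(k) = B(k−1)·f(k)/C(k) = -2*k*(3*k**2 - 2*k - 4)/(3*k**3 - 11*k**2 - 9*k + 3); s_k = R·t_k = k*(-3*k**2 + 2*k + 4)/2**k.
s_(k+1) − s_k = (3*k**3 - 11*k**2 - 9*k + 3)/(2*2**k) = t_k.
Evaluate: s_(n+1) = 2**(-n - 1)*(-3*n**3 - 7*n**2 - n + 3); subtract s_(0) = 0 ⇒ S(n) = 2**(-n - 1)*(-3*n**3 - 7*n**2 - n + 3).

S(n) = 2**(-n - 1)*(-3*n**3 - 7*n**2 - n + 3)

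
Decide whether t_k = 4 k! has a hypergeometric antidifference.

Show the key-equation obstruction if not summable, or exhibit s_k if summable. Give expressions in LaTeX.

No. Not Gosper-summable.

The ratio is k + 1.
A = k + 1, B = 1, C = 1.
Need (k + 1)·f(k+1) − (1)·f(k) = 1.
deg f ≤ -1 (via 1,0,0).
Bound -1 < 0, so the key equation has no polynomial solution.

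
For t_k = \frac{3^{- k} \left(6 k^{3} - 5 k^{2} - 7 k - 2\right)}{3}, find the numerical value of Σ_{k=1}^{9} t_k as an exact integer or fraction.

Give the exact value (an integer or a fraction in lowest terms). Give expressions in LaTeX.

Step 1: r(k) = (6*k**3 + 13*k**2 + k - 8)/(3*(6*k**3 - 5*k**2 - 7*k - 2)).
Normal form (A,B,C) = (1/3, 1, k**3 - 5*k**2/6 - 7*k/6 - 1/3).
Need (1/3)·f(k+1) − (1)·f(k) = k**3 - 5*k**2/6 - 7*k/6 - 1/3.
From deg A=0, deg B=0, deg C=3: d=3.
Solve for f: f(k) = -(3*k**3 + 2*k**2 + 3*k + 3)/2 (degree 3 ≤ 3).
R(k) = B(k−1)·f(k)/C(k) = -3*(3*k**3 + 2*k**2 + 3*k + 3)/(6*k**3 - 5*k**2 - 7*k - 2); s_k = R·t_k = (-3*k**3 - 2*k**2 - 3*k - 3)/3**k.
Check: Δs_k = (6*k**3 - 5*k**2 - 7*k - 2)/(3*3**k). ✓
Σ_(k=1)^(9) t_k = s_(10) − s_(1) = -3233/59049 − (-11/3) = 213280/59049.

Σ = 213280/59049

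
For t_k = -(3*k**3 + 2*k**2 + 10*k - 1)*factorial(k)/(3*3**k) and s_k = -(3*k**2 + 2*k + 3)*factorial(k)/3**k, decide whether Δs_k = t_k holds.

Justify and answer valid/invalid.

valid (s_(k+1) − s_k reduces to t_k)

s_(k+1) = -(3*k**2 + 8*k + 8)*factorial(k + 1)/(3*3**k)
s_(k+1) − s_k = -(3*k**3 + 2*k**2 + 10*k - 1)*factorial(k)/(3*3**k)
(s_(k+1) − s_k) − t_k = 0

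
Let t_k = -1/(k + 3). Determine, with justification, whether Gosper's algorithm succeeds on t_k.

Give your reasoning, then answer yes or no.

No — key equation has no polynomial f.

Compute t_(k+1)/t_k: get (k + 3)/(k + 4).
A = k + 3, B = k + 4, C = 1.
Set up (k + 3)·f(k+1) − (k + 3)·f(k) − (1) = 0.
deg f ≤ 0 (via 1,1,0).
Write f(k) = c0. Then LHS − RHS = -1, requiring -1 = 0: contradictory. No certificate.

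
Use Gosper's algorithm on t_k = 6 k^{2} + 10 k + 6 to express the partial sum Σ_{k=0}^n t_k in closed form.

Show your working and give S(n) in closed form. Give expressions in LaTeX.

S(n) = 2 n^{3} + 8 n^{2} + 12 n + 6

t_(k+1)/t_k = (3*k**2 + 11*k + 11)/(3*k**2 + 5*k + 3).
Normal form (A,B,C) = (1, 1, k**2 + 5*k/3 + 1).
Need (1)·f(k+1) − (1)·f(k) = k**2 + 5*k/3 + 1.
Bound: deg f ≤ 3.
Match coefficients ⇒ f(k) = k*(k**2 + k + 1)/3.
Then R = B(k−1)f/C = k*(k**2 + k + 1)/(3*k**2 + 5*k + 3), so s_k = R(k)·t_k = 2*k*(k**2 + k + 1).
Check: Δs_k = 6*k**2 + 10*k + 6. ✓
s_(n+1) = 2*n**3 + 8*n**2 + 12*n + 6 and s_(0) = 0, so S(n) = 2*n**3 + 8*n**2 + 12*n + 6.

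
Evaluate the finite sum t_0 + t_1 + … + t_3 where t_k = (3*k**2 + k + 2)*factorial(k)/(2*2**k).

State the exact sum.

Compute t_(k+1)/t_k: get (k + 1)*(k + 3*(k + 1)**2 + 3)/(2*(3*k**2 + k + 2)).
So A=k/2 + 1/2 and B=1, with C=k**2 + k/3 + 2/3.
Need (k/2 + 1/2)·f(k+1) − (1)·f(k) = k**2 + k/3 + 2/3.
d = 1 from the (1,0,2) case.
Solving with deg f ≤ 1: f(k) = 2*(3*k + 1)/3.
Get s_k = R·t_k = (3*k + 1)*factorial(k)/2**k with R(k) = B(k−1)f(k)/C(k) = 2*(3*k + 1)/(3*k**2 + k + 2).
s_(k+1) − s_k = (3*k**2 + k + 2)*factorial(k)/(2*2**k) = t_k.
Telescoping: Σ = s_(4) − s_(0) = 39/2 − (1) = 37/2.

Σ = 37/2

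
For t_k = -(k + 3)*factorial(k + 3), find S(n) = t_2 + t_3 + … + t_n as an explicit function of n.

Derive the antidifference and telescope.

Ratio r(k) = (k + 4)**2/(k + 3).
Factor: A=k + 4; B=1; C=k + 3.
Need (k + 4)·f(k+1) − (1)·f(k) = k + 3.
From deg A=1, deg B=0, deg C=1: d=0.
Solve for f: f(k) = 1 (degree 0 ≤ 0).
R(k) = B(k−1)·f(k)/C(k) = 1/(k + 3); s_k = R·t_k = -factorial(k + 3).
Check: Δs_k = -(k + 3)*factorial(k + 3). ✓
s_(n+1) = -factorial(n + 4) and s_(2) = -120, so S(n) = 120 - factorial(n + 4).

S(n) = 120 - factorial(n + 4)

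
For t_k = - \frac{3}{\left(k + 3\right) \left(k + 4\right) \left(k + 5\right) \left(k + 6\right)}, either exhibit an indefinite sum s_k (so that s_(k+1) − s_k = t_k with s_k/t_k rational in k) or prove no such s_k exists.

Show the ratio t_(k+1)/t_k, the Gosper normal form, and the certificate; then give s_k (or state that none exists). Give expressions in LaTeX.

s_k = \frac{k \left(- k^{2} - 12 k - 47\right)}{60 \left(k + 3\right) \left(k + 4\right) \left(k + 5\right)}

The ratio is (k + 3)/(k + 7).
Take A(k)=k + 3, B(k)=k + 7, C(k)=1.
Solve (k + 3)·f(k+1) − (k + 6)·f(k) = 1.
deg f ≤ 3 (via 1,1,0).
Solving with deg f ≤ 3: f(k) = k*(k**2 + 12*k + 47)/180.
R(k) = B(k−1)·f(k)/C(k) = k*(k + 6)*(k**2 + 12*k + 47)/180; s_k = R·t_k = k*(-k**2 - 12*k - 47)/(60*(k + 3)*(k + 4)*(k + 5)).
Verify: -3/(k**4 + 18*k**3 + 119*k**2 + 342*k + 360) matches t_k.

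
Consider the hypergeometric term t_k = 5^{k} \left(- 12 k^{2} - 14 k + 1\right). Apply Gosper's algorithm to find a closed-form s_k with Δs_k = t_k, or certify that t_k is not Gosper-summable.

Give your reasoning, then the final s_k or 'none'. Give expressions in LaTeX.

s_k = 5^{k} \left(- 3 k^{2} + 4 k - 1\right)

Ratio r(k) = 5*(12*k**2 + 38*k + 25)/(12*k**2 + 14*k - 1).
Take A(k)=5, B(k)=1, C(k)=k**2 + 7*k/6 - 1/12.
Solve (5)·f(k+1) − (1)·f(k) = k**2 + 7*k/6 - 1/12.
d = 2 from the (0,0,2) case.
Match coefficients ⇒ f(k) = (k - 1)*(3*k - 1)/12.
So s_k = (B(k−1)f/C)·t_k = ((k - 1)*(3*k - 1)/(12*k**2 + 14*k - 1))·t_k = 5**k*(-3*k**2 + 4*k - 1).
Check: Δs_k = 5**k*(-12*k**2 - 14*k + 1). ✓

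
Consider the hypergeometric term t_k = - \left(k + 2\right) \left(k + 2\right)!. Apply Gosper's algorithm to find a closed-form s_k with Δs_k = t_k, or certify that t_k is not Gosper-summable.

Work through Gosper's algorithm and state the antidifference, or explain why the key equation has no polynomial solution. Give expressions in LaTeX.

t_(k+1)/t_k = (k + 3)**2/(k + 2).
So A=k + 3 and B=1, with C=k + 2.
f must satisfy (k + 3)·f(k+1) − (1)·f(k) = k + 2.
From deg A=1, deg B=0, deg C=1: d=0.
Solving with deg f ≤ 0: f(k) = 1.
Then R = B(k−1)f/C = 1/(k + 2), so s_k = R(k)·t_k = -factorial(k + 2).
Verify: -(k + 2)*factorial(k + 2) matches t_k.

s_k = - \left(k + 2\right)!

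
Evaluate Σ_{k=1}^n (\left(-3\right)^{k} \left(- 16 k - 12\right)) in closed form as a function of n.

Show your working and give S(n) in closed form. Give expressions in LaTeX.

t_(k+1)/t_k = 3*(-4*k - 7)/(4*k + 3).
So A=-3 and B=1, with C=k + 3/4.
Set up (-3)·f(k+1) − (1)·f(k) − (k + 3/4) = 0.
Degrees (0,0,1) ⇒ d ≤ 1.
A polynomial solution: f(k) = -k/4.
Get s_k = R·t_k = 4*(-3)**k*k with R(k) = B(k−1)f(k)/C(k) = -k/(4*k + 3).
Check: Δs_k = (-3)**k*(-16*k - 12). ✓
Evaluate: s_(n+1) = (-3)**(n + 1)*(4*n + 4); subtract s_(1) = -12 ⇒ S(n) = -12*(-3)**n*n - 12*(-3)**n + 12.

S(n) = - 12 \left(-3\right)^{n} n - 12 \left(-3\right)^{n} + 12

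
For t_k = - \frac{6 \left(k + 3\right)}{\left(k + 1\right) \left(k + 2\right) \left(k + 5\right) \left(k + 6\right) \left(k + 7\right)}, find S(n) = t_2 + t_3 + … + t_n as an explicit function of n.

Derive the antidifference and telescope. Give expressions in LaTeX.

S(n) = \frac{- n^{3} - 15 n^{2} - 68 n + 84}{84 \left(n^{3} + 15 n^{2} + 68 n + 84\right)}

Ratio r(k) = (k + 1)*(k + 4)*(k + 5)/((k + 3)**2*(k + 8)).
A = k + 1, B = k + 8, C = k**3 + 10*k**2 + 33*k + 36.
Need (k + 1)·f(k+1) − (k + 7)·f(k) = k**3 + 10*k**2 + 33*k + 36.
From deg A=1, deg B=1, deg C=3: d=6.
Coefficient equations give f(k) = k*(k + 2)*(k + 3)*(k + 4)*(k**2 + 12*k + 41)/90.
Get s_k = R·t_k = k*(-k**2 - 12*k - 41)/(15*(k**3 + 12*k**2 + 41*k + 30)) with R(k) = B(k−1)f(k)/C(k) = k*(k + 2)*(k + 7)*(k**2 + 12*k + 41)/(90*(k + 3)).
Δs = 6*(-k - 3)/(k**5 + 21*k**4 + 163*k**3 + 567*k**2 + 844*k + 420), as required.
Σ_(k=2)^n t_k = s_(n+1) − s_(2) = ((-n**3 - 15*n**2 - 68*n - 54)/(15*(n**3 + 15*n**2 + 68*n + 84))) − (-23/420), i.e. (-n**3 - 15*n**2 - 68*n + 84)/(84*(n**3 + 15*n**2 + 68*n + 84)).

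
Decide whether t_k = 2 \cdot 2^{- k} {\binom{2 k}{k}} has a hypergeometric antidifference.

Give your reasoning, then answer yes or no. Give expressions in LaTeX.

No — key equation has no polynomial f.

r(k) = (2*k + 1)/(k + 1) after simplifying.
Normal form (A,B,C) = (2*k + 1, k + 1, 1).
f must satisfy (2*k + 1)·f(k+1) − (k)·f(k) = 1.
d = -1 from the (1,1,0) case.
deg f ≤ -1 is impossible — no certificate.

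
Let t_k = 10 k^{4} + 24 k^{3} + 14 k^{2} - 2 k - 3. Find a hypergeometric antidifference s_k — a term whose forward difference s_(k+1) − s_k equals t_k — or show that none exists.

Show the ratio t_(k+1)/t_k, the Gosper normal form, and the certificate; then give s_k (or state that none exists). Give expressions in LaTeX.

s_k = k^{2} \left(2 k^{3} + k^{2} - 4 k - 2\right)

The ratio is (10*k**4 + 64*k**3 + 146*k**2 + 138*k + 43)/(10*k**4 + 24*k**3 + 14*k**2 - 2*k - 3).
Normal form (A,B,C) = (1, 1, k**4 + 12*k**3/5 + 7*k**2/5 - k/5 - 3/10).
Solve (1)·f(k+1) − (1)·f(k) = k**4 + 12*k**3/5 + 7*k**2/5 - k/5 - 3/10.
From deg A=0, deg B=0, deg C=4: d=5.
Solve for f: f(k) = k**2*(2*k + 1)*(k**2 - 2)/10 (degree 5 ≤ 5).
Certificate R = B(k−1)f/C = k**2*(2*k + 1)*(k**2 - 2)/(10*k**4 + 24*k**3 + 14*k**2 - 2*k - 3) gives s_k = k**2*(2*k**3 + k**2 - 4*k - 2).
s_(k+1) − s_k = 10*k**4 + 24*k**3 + 14*k**2 - 2*k - 3 = t_k.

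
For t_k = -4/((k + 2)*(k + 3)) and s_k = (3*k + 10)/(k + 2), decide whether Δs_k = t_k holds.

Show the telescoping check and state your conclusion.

Valid — Δs_k = t_k.

s_(k+1) = (3*k + 13)/(k + 3)
s_(k+1) − s_k = -4/(k**2 + 5*k + 6)
(s_(k+1) − s_k) − t_k = 0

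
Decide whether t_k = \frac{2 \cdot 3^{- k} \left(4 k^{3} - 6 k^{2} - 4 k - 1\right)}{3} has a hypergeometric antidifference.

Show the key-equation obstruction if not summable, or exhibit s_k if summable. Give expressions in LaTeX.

Step 1: r(k) = (4*k**3 + 6*k**2 - 4*k - 7)/(3*(4*k**3 - 6*k**2 - 4*k - 1)).
Take A(k)=1/3, B(k)=1, C(k)=k**3 - 3*k**2/2 - k - 1/4.
Solve (1/3)·f(k+1) − (1)·f(k) = k**3 - 3*k**2/2 - k - 1/4.
d = 3 from the (0,0,3) case.
A polynomial solution: f(k) = -3*(2*k**3 + k + 1)/4.
Get s_k = R·t_k = 2*(-2*k**3 - k - 1)/3**k with R(k) = B(k−1)f(k)/C(k) = -3*(2*k**3 + k + 1)/(4*k**3 - 6*k**2 - 4*k - 1).
s_(k+1) − s_k = 2*(4*k**3 - 6*k**2 - 4*k - 1)/(3*3**k) = t_k.

Yes. s_k = 2 \cdot 3^{- k} \left(- 2 k^{3} - k - 1\right).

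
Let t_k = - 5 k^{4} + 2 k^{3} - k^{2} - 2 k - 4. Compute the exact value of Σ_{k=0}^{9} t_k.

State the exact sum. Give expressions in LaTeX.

t_(k+1)/t_k = (5*k**4 + 18*k**3 + 25*k**2 + 18*k + 10)/(5*k**4 - 2*k**3 + k**2 + 2*k + 4).
Normal form (A,B,C) = (1, 1, k**4 - 2*k**3/5 + k**2/5 + 2*k/5 + 4/5).
Solve (1)·f(k+1) − (1)·f(k) = k**4 - 2*k**3/5 + k**2/5 + 2*k/5 + 4/5.
Degrees (0,0,4) ⇒ d ≤ 5.
Solve for f: f(k) = k*(k**4 - 3*k**3 + 3*k**2 + 3)/5 (degree 5 ≤ 5).
Certificate R = B(k−1)f/C = k*(k**4 - 3*k**3 + 3*k**2 + 3)/(5*k**4 - 2*k**3 + k**2 + 2*k + 4) gives s_k = k*(-k**4 + 3*k**3 - 3*k**2 - 3).
Check: Δs_k = -5*k**4 + 2*k**3 - k**2 - 2*k - 4. ✓
Evaluate s at k=10 and k=0: -73030 and 0; difference -73030.

Σ = -73030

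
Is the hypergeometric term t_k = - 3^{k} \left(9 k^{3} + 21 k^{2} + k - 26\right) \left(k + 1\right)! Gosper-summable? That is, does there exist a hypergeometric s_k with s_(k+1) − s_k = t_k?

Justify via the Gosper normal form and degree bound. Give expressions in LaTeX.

Step 1: r(k) = 3*(9*k**4 + 66*k**3 + 166*k**2 + 145*k + 10)/(9*k**3 + 21*k**2 + k - 26).
Normal form (A,B,C) = (3*k + 6, 1, k**3 + 7*k**2/3 + k/9 - 26/9).
Solve (3*k + 6)·f(k+1) − (1)·f(k) = k**3 + 7*k**2/3 + k/9 - 26/9.
Bound: deg f ≤ 2.
Coefficient equations give f(k) = (k - 2)*(3*k + 2)/9.
R(k) = B(k−1)·f(k)/C(k) = (k - 2)*(3*k + 2)/(9*k**3 + 21*k**2 + k - 26); s_k = R·t_k = -3**k*(k - 2)*(3*k + 2)*factorial(k + 1).
Verify: -3**k*(9*k**3 + 21*k**2 + k - 26)*factorial(k + 1) matches t_k.

Yes. s_k = - 3^{k} \left(k - 2\right) \left(3 k + 2\right) \left(k + 1\right)!.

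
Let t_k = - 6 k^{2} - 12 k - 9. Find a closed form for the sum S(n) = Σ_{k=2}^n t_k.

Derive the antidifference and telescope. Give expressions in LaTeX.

Compute t_(k+1)/t_k: get (2*k**2 + 8*k + 9)/(2*k**2 + 4*k + 3).
Gosper form: A/B · C(k+1)/C(k) with A=1, B=1, C=k**2 + 2*k + 3/2.
Key eq: (1)·f(k+1) = (1)·f(k) + (k**2 + 2*k + 3/2).
Degrees (0,0,2) ⇒ d ≤ 3.
A polynomial solution: f(k) = k*(2*k**2 + 3*k + 4)/6.
So s_k = (B(k−1)f/C)·t_k = (k*(2*k**2 + 3*k + 4)/(3*(2*k**2 + 4*k + 3)))·t_k = k*(-2*k**2 - 3*k - 4).
Δs = -6*k**2 - 12*k - 9, as required.
Telescope: S(n) = s_(n+1) − s_(2) = -2*n**3 - 9*n**2 - 16*n - 9 − (-36) = -2*n**3 - 9*n**2 - 16*n + 27.

S(n) = - 2 n^{3} - 9 n^{2} - 16 n + 27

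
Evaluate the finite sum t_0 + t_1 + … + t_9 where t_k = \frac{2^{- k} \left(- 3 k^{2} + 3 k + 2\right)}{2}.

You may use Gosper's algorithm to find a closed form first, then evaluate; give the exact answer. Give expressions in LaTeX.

r(k) = (3*k**2 + 3*k - 2)/(2*(3*k**2 - 3*k - 2)) after simplifying.
Normal form (A,B,C) = (1/2, 1, k**2 - k - 2/3).
Solve (1/2)·f(k+1) − (1)·f(k) = k**2 - k - 2/3.
Degrees (0,0,2) ⇒ d ≤ 2.
A polynomial solution: f(k) = -2*(3*k**2 + 3*k + 4)/3.
Then R = B(k−1)f/C = -2*(3*k**2 + 3*k + 4)/(3*k**2 - 3*k - 2), so s_k = R(k)·t_k = (3*k**2 + 3*k + 4)/2**k.
Δs = (-3*k**2 + 3*k + 2)/(2*2**k), as required.
Sum = s_(10) − s_(0); s_(10) = 167/512, s_(0) = 4 ⇒ -1881/512.

Σ = -1881/512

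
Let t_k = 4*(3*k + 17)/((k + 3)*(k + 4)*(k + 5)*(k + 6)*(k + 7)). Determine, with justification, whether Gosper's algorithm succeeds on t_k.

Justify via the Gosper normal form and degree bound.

Yes. s_k = k*(k**2 + 13*k + 54)/(18*(k**3 + 13*k**2 + 54*k + 72)).

The ratio is (k + 3)*(3*k + 20)/((k + 8)*(3*k + 17)).
So A=k + 3 and B=k + 8, with C=k + 17/3.
Set up (k + 3)·f(k+1) − (k + 7)·f(k) − (k + 17/3) = 0.
deg f ≤ 4 (via 1,1,1).
A polynomial solution: f(k) = k*(k + 5)*(k**2 + 13*k + 54)/216.
Get s_k = R·t_k = k*(k**2 + 13*k + 54)/(18*(k**3 + 13*k**2 + 54*k + 72)) with R(k) = B(k−1)f(k)/C(k) = k*(k + 5)*(k + 7)*(k**2 + 13*k + 54)/(72*(3*k + 17)).
Δs = 4*(3*k + 17)/(k**5 + 25*k**4 + 245*k**3 + 1175*k**2 + 2754*k + 2520), as required.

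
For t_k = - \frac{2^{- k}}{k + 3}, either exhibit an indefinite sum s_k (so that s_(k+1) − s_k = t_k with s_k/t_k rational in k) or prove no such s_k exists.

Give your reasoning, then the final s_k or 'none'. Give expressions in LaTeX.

no hypergeometric antidifference exists

Ratio r(k) = (k + 3)/(2*(k + 4)).
Normal form (A,B,C) = (k/2 + 3/2, k + 4, 1).
Set up (k/2 + 3/2)·f(k+1) − (k + 3)·f(k) − (1) = 0.
Degrees (1,1,0) ⇒ d ≤ -1.
Bound -1 < 0, so the key equation has no polynomial solution.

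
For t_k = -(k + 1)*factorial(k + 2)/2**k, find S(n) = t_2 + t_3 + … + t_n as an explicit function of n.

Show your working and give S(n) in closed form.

t_(k+1)/t_k = (k + 2)*(k + 3)/(2*(k + 1)).
A = k/2 + 3/2, B = 1, C = k + 1.
Need (k/2 + 3/2)·f(k+1) − (1)·f(k) = k + 1.
deg f ≤ 0 (via 1,0,1).
Match coefficients ⇒ f(k) = 2.
So s_k = (B(k−1)f/C)·t_k = (2/(k + 1))·t_k = -2**(1 - k)*factorial(k + 2).
Δs = -(k + 1)*factorial(k + 2)/2**k, as required.
Σ_(k=2)^n t_k = s_(n+1) − s_(2) = (-factorial(n + 3)/2**n) − (-12), i.e. 12 - factorial(n + 3)/2**n.

S(n) = 12 - factorial(n + 3)/2**n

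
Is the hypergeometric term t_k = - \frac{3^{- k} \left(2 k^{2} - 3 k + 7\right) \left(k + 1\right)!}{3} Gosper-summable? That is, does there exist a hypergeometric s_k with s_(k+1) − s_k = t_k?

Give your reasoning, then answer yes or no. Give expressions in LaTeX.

The ratio is (k + 2)*(-3*k + 2*(k + 1)**2 + 4)/(3*(2*k**2 - 3*k + 7)).
So A=k/3 + 2/3 and B=1, with C=k**2 - 3*k/2 + 7/2.
Solve (k/3 + 2/3)·f(k+1) − (1)·f(k) = k**2 - 3*k/2 + 7/2.
Bound: deg f ≤ 1.
Match coefficients ⇒ f(k) = 3*(2*k - 3)/2.
Certificate R = B(k−1)f/C = 3*(2*k - 3)/(2*k**2 - 3*k + 7) gives s_k = -(2*k - 3)*factorial(k + 1)/3**k.
Δs = -(2*k**2 - 3*k + 7)*factorial(k + 1)/(3*3**k), as required.

Yes. s_k = - 3^{- k} \left(2 k - 3\right) \left(k + 1\right)!.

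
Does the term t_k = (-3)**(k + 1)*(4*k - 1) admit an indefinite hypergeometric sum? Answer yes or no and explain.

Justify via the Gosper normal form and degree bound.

Yes. s_k = (-3)**(k + 1)*(1 - k).

Compute t_(k+1)/t_k: get 3*(-4*k - 3)/(4*k - 1).
So A=-3 and B=1, with C=k - 1/4.
Need (-3)·f(k+1) − (1)·f(k) = k - 1/4.
Bound: deg f ≤ 1.
Solving with deg f ≤ 1: f(k) = -(k - 1)/4.
Certificate R = B(k−1)f/C = -(k - 1)/(4*k - 1) gives s_k = (-3)**(k + 1)*(1 - k).
Check: Δs_k = (-3)**(k + 1)*(4*k - 1). ✓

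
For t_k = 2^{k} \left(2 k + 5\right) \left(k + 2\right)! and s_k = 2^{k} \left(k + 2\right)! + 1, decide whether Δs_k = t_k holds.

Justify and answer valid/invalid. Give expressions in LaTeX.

valid (s_(k+1) − s_k reduces to t_k)

s_(k+1) = 2**(k + 1)*factorial(k + 3) + 1
s_(k+1) − s_k = 2**k*(2*k + 5)*factorial(k + 2)
(s_(k+1) − s_k) − t_k = 0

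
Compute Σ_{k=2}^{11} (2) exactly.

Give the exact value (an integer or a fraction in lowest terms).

Σ = 20

The ratio is 1.
Take A(k)=1, B(k)=1, C(k)=1.
f must satisfy (1)·f(k+1) − (1)·f(k) = 1.
Bound: deg f ≤ 1.
Solve for f: f(k) = k (degree 1 ≤ 1).
Then R = B(k−1)f/C = k, so s_k = R(k)·t_k = 2*k.
Δs = 2, as required.
Σ_(k=2)^(11) t_k = s_(12) − s_(2) = 24 − (4) = 20.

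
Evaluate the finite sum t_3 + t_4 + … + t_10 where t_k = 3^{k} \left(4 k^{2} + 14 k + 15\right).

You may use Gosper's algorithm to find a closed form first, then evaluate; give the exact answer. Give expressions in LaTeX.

Σ = 45348984

Step 1: r(k) = 3*(4*k**2 + 22*k + 33)/(4*k**2 + 14*k + 15).
Take A(k)=3, B(k)=1, C(k)=k**2 + 7*k/2 + 15/4.
Set up (3)·f(k+1) − (1)·f(k) − (k**2 + 7*k/2 + 15/4) = 0.
deg f ≤ 2 (via 0,0,2).
Match coefficients ⇒ f(k) = (2*k**2 + k + 3)/4.
Get s_k = R·t_k = 3**k*(2*k**2 + k + 3) with R(k) = B(k−1)f(k)/C(k) = (2*k**2 + k + 3)/(4*k**2 + 14*k + 15).
Check: Δs_k = 3**k*(4*k**2 + 14*k + 15). ✓
Σ_(k=3)^(10) t_k = s_(11) − s_(3) = 45349632 − (648) = 45348984.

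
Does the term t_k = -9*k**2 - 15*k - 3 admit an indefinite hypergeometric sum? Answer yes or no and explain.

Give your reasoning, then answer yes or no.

t_(k+1)/t_k = (3*k**2 + 11*k + 9)/(3*k**2 + 5*k + 1).
So A=1 and B=1, with C=k**2 + 5*k/3 + 1/3.
Solve (1)·f(k+1) − (1)·f(k) = k**2 + 5*k/3 + 1/3.
deg f ≤ 3 (via 0,0,2).
Solve for f: f(k) = k*(k**2 + k - 1)/3 (degree 3 ≤ 3).
Get s_k = R·t_k = 3*k*(-k**2 - k + 1) with R(k) = B(k−1)f(k)/C(k) = k*(k**2 + k - 1)/(3*k**2 + 5*k + 1).
Check: Δs_k = -9*k**2 - 15*k - 3. ✓

Yes. s_k = 3*k*(-k**2 - k + 1).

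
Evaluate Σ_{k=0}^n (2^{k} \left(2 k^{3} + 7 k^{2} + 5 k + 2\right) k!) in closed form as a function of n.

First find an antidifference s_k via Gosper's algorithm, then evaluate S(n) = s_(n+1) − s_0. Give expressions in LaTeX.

S(n) = 2 \cdot 2^{n} n^{3} n! + 8 \cdot 2^{n} n^{2} n! + 6 \cdot 2^{n} n n! + 2

Ratio r(k) = 2*(2*k**4 + 15*k**3 + 38*k**2 + 41*k + 16)/(2*k**3 + 7*k**2 + 5*k + 2).
A = 2*k + 2, B = 1, C = k**3 + 7*k**2/2 + 5*k/2 + 1.
f must satisfy (2*k + 2)·f(k+1) − (1)·f(k) = k**3 + 7*k**2/2 + 5*k/2 + 1.
deg f ≤ 2 (via 1,0,3).
Solving with deg f ≤ 2: f(k) = (k - 1)*(k + 2)/2.
R(k) = B(k−1)·f(k)/C(k) = (k - 1)*(k + 2)/(2*k**3 + 7*k**2 + 5*k + 2); s_k = R·t_k = 2**k*(k - 1)*(k + 2)*factorial(k).
Check: Δs_k = 2**k*(2*k**3 + 7*k**2 + 5*k + 2)*factorial(k). ✓
Σ_(k=0)^n t_k = s_(n+1) − s_(0) = (2**(n + 1)*n*(n + 3)*factorial(n + 1)) − (-2), i.e. 2*2**n*n**3*factorial(n) + 8*2**n*n**2*factorial(n) + 6*2**n*n*factorial(n) + 2.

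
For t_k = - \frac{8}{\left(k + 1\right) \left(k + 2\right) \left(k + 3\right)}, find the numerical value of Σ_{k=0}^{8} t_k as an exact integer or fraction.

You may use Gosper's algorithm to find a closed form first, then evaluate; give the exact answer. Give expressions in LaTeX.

The ratio is (k + 1)/(k + 4).
Factor: A=k + 1; B=k + 4; C=1.
Need (k + 1)·f(k+1) − (k + 3)·f(k) = 1.
d = 2 from the (1,1,0) case.
Match coefficients ⇒ f(k) = k*(k + 3)/4.
Then R = B(k−1)f/C = k*(k + 3)**2/4, so s_k = R(k)·t_k = 2*k*(-k - 3)/((k + 1)*(k + 2)).
Verify: -8/(k**3 + 6*k**2 + 11*k + 6) matches t_k.
Σ_(k=0)^(8) t_k = s_(9) − s_(0) = -108/55 − (0) = -108/55.

Σ = -108/55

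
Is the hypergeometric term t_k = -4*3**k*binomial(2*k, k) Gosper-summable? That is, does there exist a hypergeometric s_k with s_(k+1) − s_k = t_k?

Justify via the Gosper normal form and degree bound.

Compute t_(k+1)/t_k: get 6*(2*k + 1)/(k + 1).
Normal form (A,B,C) = (12*k + 6, k + 1, 1).
f must satisfy (12*k + 6)·f(k+1) − (k)·f(k) = 1.
From deg A=1, deg B=1, deg C=0: d=-1.
deg f ≤ -1 is impossible — no certificate.

No — key equation has no polynomial f.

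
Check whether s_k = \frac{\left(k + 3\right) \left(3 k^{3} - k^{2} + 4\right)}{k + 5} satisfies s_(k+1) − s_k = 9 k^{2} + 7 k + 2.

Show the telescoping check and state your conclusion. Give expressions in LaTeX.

s_(k+1) = (k + 4)*(3*(k + 1)**3 - (k + 1)**2 + 4)/(k + 6)
s_(k+1) − s_k = (9*k**4 + 94*k**3 + 243*k**2 + 158*k + 48)/(k**2 + 11*k + 30)
(s_(k+1) − s_k) − t_k = 2*(-6*k**3 - 53*k**2 - 37*k - 6)/(k**2 + 11*k + 30)

Invalid: residual \frac{2 \left(- 6 k^{3} - 53 k^{2} - 37 k - 6\right)}{k^{2} + 11 k + 30} ≠ 0.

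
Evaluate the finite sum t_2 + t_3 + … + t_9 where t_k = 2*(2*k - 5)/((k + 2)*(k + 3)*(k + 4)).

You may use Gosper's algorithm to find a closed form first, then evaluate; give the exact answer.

The ratio is (k + 2)*(2*k - 3)/((k + 5)*(2*k - 5)).
Factor: A=k + 2; B=k + 5; C=k - 5/2.
Solve (k + 2)·f(k+1) − (k + 4)·f(k) = k - 5/2.
deg f ≤ 2 (via 1,1,1).
Match coefficients ⇒ f(k) = -k*(k + 29)/24.
Get s_k = R·t_k = k*(-k - 29)/(6*(k + 2)*(k + 3)) with R(k) = B(k−1)f(k)/C(k) = -k*(k + 4)*(k + 29)/(12*(2*k - 5)).
Verify: 2*(2*k - 5)/(k**3 + 9*k**2 + 26*k + 24) matches t_k.
Σ_(k=2)^(9) t_k = s_(10) − s_(2) = -5/12 − (-31/60) = 1/10.

Σ = 1/10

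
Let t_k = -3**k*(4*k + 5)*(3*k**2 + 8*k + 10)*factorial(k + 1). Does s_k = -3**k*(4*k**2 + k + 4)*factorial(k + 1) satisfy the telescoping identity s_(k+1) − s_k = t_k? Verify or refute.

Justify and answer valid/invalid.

s_(k+1) = -3**(k + 1)*(4*k**2 + 9*k + 9)*factorial(k + 2)
s_(k+1) − s_k = -3**k*(4*k + 5)*(3*k**2 + 8*k + 10)*factorial(k + 1)
(s_(k+1) − s_k) − t_k = 0

valid; difference matches t_k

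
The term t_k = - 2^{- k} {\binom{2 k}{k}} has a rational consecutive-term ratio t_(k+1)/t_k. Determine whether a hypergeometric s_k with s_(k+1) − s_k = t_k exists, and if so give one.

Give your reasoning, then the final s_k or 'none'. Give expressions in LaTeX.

no hypergeometric antidifference exists

Compute t_(k+1)/t_k: get (2*k + 1)/(k + 1).
So A=2*k + 1 and B=k + 1, with C=1.
Need (2*k + 1)·f(k+1) − (k)·f(k) = 1.
deg f ≤ -1 (via 1,1,0).
Negative degree bound (-1): no f exists, t_k not Gosper-summable.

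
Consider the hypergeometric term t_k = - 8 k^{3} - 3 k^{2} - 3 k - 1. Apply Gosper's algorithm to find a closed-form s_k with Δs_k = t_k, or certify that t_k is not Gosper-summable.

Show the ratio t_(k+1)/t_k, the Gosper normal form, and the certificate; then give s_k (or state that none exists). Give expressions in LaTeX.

s_k = k^{2} \left(- 2 k^{2} + 3 k - 2\right)

Ratio r(k) = (8*k**3 + 27*k**2 + 33*k + 15)/(8*k**3 + 3*k**2 + 3*k + 1).
Factor: A=1; B=1; C=k**3 + 3*k**2/8 + 3*k/8 + 1/8.
f must satisfy (1)·f(k+1) − (1)·f(k) = k**3 + 3*k**2/8 + 3*k/8 + 1/8.
d = 4 from the (0,0,3) case.
Match coefficients ⇒ f(k) = k**2*(2*k**2 - 3*k + 2)/8.
R(k) = B(k−1)·f(k)/C(k) = k**2*(2*k**2 - 3*k + 2)/(8*k**3 + 3*k**2 + 3*k + 1); s_k = R·t_k = k**2*(-2*k**2 + 3*k - 2).
Check: Δs_k = -8*k**3 - 3*k**2 - 3*k - 1. ✓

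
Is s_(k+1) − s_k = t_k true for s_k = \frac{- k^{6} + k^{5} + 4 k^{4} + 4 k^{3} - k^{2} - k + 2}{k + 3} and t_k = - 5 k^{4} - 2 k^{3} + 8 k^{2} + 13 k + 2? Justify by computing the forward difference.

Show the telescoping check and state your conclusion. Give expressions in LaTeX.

Invalid: residual \frac{2 \left(4 k^{5} + 19 k^{4} - 35 k^{2} - 44 k - 4\right)}{k^{2} + 7 k + 12} ≠ 0.

s_(k+1) = (-k**6 - 5*k**5 - 6*k**4 + 10*k**3 + 30*k**2 + 24*k + 8)/(k + 4)
s_(k+1) − s_k = (-5*k**6 - 29*k**5 - 28*k**4 + 45*k**3 + 119*k**2 + 82*k + 16)/(k**2 + 7*k + 12)
(s_(k+1) − s_k) − t_k = 2*(4*k**5 + 19*k**4 - 35*k**2 - 44*k - 4)/(k**2 + 7*k + 12)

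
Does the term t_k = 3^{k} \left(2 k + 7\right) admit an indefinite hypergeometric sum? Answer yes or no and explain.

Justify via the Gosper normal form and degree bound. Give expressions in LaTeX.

Yes. s_k = 3^{k} \left(k + 2\right).

Step 1: r(k) = 3*(2*k + 9)/(2*k + 7).
So A=3 and B=1, with C=k + 7/2.
Set up (3)·f(k+1) − (1)·f(k) − (k + 7/2) = 0.
Bound: deg f ≤ 1.
Coefficient equations give f(k) = (k + 2)/2.
R(k) = B(k−1)·f(k)/C(k) = (k + 2)/(2*k + 7); s_k = R·t_k = 3**k*(k + 2).
s_(k+1) − s_k = 3**k*(2*k + 7) = t_k.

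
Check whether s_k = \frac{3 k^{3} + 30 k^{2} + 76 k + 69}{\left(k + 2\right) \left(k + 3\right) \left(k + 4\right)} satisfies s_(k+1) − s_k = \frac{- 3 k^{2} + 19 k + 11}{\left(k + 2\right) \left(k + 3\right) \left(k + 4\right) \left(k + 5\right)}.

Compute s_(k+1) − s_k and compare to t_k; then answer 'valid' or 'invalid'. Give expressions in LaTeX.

valid (s_(k+1) − s_k reduces to t_k)

s_(k+1) = (76*k + 3*(k + 1)**3 + 30*(k + 1)**2 + 145)/((k + 3)*(k + 4)*(k + 5))
s_(k+1) − s_k = (-3*k**2 + 19*k + 11)/(k**4 + 14*k**3 + 71*k**2 + 154*k + 120)
(s_(k+1) − s_k) − t_k = 0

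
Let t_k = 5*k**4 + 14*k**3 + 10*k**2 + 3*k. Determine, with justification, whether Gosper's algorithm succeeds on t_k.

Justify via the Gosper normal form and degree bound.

Yes. s_k = k**3*(k**2 + k - 2).

t_(k+1)/t_k = (5*k**4 + 34*k**3 + 82*k**2 + 85*k + 32)/(k*(5*k**3 + 14*k**2 + 10*k + 3)).
So A=1 and B=1, with C=k**4 + 14*k**3/5 + 2*k**2 + 3*k/5.
Need (1)·f(k+1) − (1)·f(k) = k**4 + 14*k**3/5 + 2*k**2 + 3*k/5.
deg f ≤ 5 (via 0,0,4).
Coefficient equations give f(k) = k**3*(k - 1)*(k + 2)/5.
So s_k = (B(k−1)f/C)·t_k = (k**2*(k - 1)*(k + 2)/(5*k**3 + 14*k**2 + 10*k + 3))·t_k = k**3*(k**2 + k - 2).
s_(k+1) − s_k = k*(5*k**3 + 14*k**2 + 10*k + 3) = t_k.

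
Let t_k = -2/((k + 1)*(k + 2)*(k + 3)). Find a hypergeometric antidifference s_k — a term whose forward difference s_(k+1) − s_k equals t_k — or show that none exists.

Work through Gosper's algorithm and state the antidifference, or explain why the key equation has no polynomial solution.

s_k = k*(-k - 3)/(2*(k + 1)*(k + 2))

t_(k+1)/t_k = (k + 1)/(k + 4).
Gosper form: A/B · C(k+1)/C(k) with A=k + 1, B=k + 4, C=1.
Solve (k + 1)·f(k+1) − (k + 3)·f(k) = 1.
deg f ≤ 2 (via 1,1,0).
Match coefficients ⇒ f(k) = k*(k + 3)/4.
Then R = B(k−1)f/C = k*(k + 3)**2/4, so s_k = R(k)·t_k = k*(-k - 3)/(2*(k + 1)*(k + 2)).
Check: Δs_k = -2/(k**3 + 6*k**2 + 11*k + 6). ✓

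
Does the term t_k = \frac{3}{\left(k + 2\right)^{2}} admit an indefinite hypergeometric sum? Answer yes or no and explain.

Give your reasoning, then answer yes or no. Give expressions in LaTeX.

No — t_k has no hypergeometric antidifference.

Compute t_(k+1)/t_k: get (k + 2)**2/(k + 3)**2.
Factor: A=k**2 + 4*k + 4; B=k**2 + 6*k + 9; C=1.
Set up (k**2 + 4*k + 4)·f(k+1) − (k**2 + 4*k + 4)·f(k) − (1) = 0.
Degrees (2,2,0) ⇒ d ≤ 0.
Put f(k) = c0: A·f(k+1) − B(k−1)·f(k) − C = -1; need -1 = 0 — inconsistent ⇒ no f, not summable.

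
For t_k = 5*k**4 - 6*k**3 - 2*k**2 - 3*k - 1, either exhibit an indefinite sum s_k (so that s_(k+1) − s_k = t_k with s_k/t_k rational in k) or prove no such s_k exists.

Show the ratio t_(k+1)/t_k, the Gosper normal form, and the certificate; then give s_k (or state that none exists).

s_k = k**2*(k**3 - 4*k**2 + 4*k - 2)

r(k) = (5*k**4 + 14*k**3 + 10*k**2 - 5*k - 7)/(5*k**4 - 6*k**3 - 2*k**2 - 3*k - 1) after simplifying.
Normal form (A,B,C) = (1, 1, k**4 - 6*k**3/5 - 2*k**2/5 - 3*k/5 - 1/5).
f must satisfy (1)·f(k+1) − (1)·f(k) = k**4 - 6*k**3/5 - 2*k**2/5 - 3*k/5 - 1/5.
Bound: deg f ≤ 5.
Solve for f: f(k) = k**2*(k**3 - 4*k**2 + 4*k - 2)/5 (degree 5 ≤ 5).
Certificate R = B(k−1)f/C = k**2*(k**3 - 4*k**2 + 4*k - 2)/(5*k**4 - 6*k**3 - 2*k**2 - 3*k - 1) gives s_k = k**2*(k**3 - 4*k**2 + 4*k - 2).
Δs = 5*k**4 - 6*k**3 - 2*k**2 - 3*k - 1, as required.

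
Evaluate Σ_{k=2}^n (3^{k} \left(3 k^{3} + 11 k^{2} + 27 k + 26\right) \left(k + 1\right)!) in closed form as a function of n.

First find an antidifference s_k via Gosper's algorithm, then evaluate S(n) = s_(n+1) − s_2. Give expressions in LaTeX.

S(n) = 3 \cdot 3^{n} n^{4} n! + 15 \cdot 3^{n} n^{3} n! + 39 \cdot 3^{n} n^{2} n! + 57 \cdot 3^{n} n n! + 30 \cdot 3^{n} n! - 432

r(k) = 3*(3*k**4 + 26*k**3 + 98*k**2 + 183*k + 134)/(3*k**3 + 11*k**2 + 27*k + 26) after simplifying.
Normal form (A,B,C) = (3*k + 6, 1, k**3 + 11*k**2/3 + 9*k + 26/3).
Solve (3*k + 6)·f(k+1) − (1)·f(k) = k**3 + 11*k**2/3 + 9*k + 26/3.
Degrees (1,0,3) ⇒ d ≤ 2.
Coefficient equations give f(k) = (k**2 + 4)/3.
R(k) = B(k−1)·f(k)/C(k) = (k**2 + 4)/(3*k**3 + 11*k**2 + 27*k + 26); s_k = R·t_k = 3**k*(k**2 + 4)*factorial(k + 1).
Δs = 3**k*(3*k**3 + 11*k**2 + 27*k + 26)*factorial(k + 1), as required.
s_(n+1) = 3**(n + 1)*(n**2 + 2*n + 5)*factorial(n + 2) and s_(2) = 432, so S(n) = 3*3**n*n**4*factorial(n) + 15*3**n*n**3*factorial(n) + 39*3**n*n**2*factorial(n) + 57*3**n*n*factorial(n) + 30*3**n*factorial(n) - 432.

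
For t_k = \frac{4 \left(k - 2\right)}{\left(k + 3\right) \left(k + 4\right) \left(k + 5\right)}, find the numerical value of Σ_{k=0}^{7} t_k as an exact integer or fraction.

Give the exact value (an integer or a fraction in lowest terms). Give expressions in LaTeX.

Compute t_(k+1)/t_k: get (k - 1)*(k + 3)/((k - 2)*(k + 6)).
So A=k + 3 and B=k + 6, with C=k - 2.
Set up (k + 3)·f(k+1) − (k + 5)·f(k) − (k - 2) = 0.
Bound: deg f ≤ 2.
Solve for f: f(k) = k*(k - 17)/24 (degree 2 ≤ 2).
Certificate R = B(k−1)f/C = k*(k - 17)*(k + 5)/(24*(k - 2)) gives s_k = k*(k - 17)/(6*(k + 3)*(k + 4)).
Δs = 4*(k - 2)/(k**3 + 12*k**2 + 47*k + 60), as required.
Sum = s_(8) − s_(0); s_(8) = -1/11, s_(0) = 0 ⇒ -1/11.

Σ = -1/11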